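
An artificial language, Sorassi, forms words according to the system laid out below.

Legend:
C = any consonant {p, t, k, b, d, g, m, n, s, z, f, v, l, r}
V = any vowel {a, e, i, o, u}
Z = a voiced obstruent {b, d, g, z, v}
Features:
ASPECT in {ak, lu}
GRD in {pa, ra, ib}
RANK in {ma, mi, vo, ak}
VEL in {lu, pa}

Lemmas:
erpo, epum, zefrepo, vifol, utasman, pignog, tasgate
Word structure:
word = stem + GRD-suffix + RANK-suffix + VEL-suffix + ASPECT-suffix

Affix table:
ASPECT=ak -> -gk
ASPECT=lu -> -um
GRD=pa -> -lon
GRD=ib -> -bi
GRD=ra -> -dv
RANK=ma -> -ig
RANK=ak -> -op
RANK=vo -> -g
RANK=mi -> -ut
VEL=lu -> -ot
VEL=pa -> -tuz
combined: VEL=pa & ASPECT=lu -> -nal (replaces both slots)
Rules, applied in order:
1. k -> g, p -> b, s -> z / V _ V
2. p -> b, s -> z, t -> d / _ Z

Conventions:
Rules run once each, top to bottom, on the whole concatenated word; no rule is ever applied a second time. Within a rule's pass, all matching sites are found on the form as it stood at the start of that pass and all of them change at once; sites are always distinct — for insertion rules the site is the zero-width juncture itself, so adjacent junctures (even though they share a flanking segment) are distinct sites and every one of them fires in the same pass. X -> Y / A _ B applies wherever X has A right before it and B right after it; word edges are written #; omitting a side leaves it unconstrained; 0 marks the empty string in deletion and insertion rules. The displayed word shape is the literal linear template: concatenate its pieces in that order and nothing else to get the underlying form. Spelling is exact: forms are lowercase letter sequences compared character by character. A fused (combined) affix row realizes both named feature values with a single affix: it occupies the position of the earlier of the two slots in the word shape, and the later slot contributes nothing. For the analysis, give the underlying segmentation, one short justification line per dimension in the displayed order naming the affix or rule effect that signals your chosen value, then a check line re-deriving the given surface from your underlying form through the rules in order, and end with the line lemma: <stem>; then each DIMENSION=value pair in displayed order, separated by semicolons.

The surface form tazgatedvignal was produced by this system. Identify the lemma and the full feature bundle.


underlying: tasgate-dv-ig-nal
ASPECT=lu - signalled by the combined affix row
GRD=ra - signalled by the affix -dv
RANK=ma - signalled by the affix -ig
VEL=pa - signalled by the combined affix row
check: tasgatedvignal -> tasgatedvignal -> tazgatedvignal
lemma: tasgate; ASPECT=lu; GRD=ra; RANK=ma; VEL=pa


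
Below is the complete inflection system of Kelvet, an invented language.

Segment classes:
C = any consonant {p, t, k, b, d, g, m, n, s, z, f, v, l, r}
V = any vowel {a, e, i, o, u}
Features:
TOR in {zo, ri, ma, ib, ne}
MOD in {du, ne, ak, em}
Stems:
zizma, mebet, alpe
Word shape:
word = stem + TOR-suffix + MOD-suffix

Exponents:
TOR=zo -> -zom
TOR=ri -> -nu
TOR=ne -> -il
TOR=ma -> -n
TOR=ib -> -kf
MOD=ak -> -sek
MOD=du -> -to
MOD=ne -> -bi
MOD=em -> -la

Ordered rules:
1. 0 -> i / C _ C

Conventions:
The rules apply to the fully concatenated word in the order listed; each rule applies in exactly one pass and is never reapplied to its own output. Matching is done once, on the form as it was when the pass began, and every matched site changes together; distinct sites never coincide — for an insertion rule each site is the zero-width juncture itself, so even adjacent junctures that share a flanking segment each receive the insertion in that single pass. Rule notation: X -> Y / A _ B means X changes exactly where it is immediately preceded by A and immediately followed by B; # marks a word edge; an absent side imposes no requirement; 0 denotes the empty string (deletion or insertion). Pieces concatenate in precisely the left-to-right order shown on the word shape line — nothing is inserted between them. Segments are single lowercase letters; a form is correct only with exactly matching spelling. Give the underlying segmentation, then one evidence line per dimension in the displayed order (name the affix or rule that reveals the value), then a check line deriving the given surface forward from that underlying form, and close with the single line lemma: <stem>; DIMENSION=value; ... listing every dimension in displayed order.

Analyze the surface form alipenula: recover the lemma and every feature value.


underlying: alpe-nu-la
TOR=ri - signalled by the affix -nu
MOD=em - signalled by the affix -la
check: alpenula -> alipenula
lemma: alpe; TOR=ri; MOD=em


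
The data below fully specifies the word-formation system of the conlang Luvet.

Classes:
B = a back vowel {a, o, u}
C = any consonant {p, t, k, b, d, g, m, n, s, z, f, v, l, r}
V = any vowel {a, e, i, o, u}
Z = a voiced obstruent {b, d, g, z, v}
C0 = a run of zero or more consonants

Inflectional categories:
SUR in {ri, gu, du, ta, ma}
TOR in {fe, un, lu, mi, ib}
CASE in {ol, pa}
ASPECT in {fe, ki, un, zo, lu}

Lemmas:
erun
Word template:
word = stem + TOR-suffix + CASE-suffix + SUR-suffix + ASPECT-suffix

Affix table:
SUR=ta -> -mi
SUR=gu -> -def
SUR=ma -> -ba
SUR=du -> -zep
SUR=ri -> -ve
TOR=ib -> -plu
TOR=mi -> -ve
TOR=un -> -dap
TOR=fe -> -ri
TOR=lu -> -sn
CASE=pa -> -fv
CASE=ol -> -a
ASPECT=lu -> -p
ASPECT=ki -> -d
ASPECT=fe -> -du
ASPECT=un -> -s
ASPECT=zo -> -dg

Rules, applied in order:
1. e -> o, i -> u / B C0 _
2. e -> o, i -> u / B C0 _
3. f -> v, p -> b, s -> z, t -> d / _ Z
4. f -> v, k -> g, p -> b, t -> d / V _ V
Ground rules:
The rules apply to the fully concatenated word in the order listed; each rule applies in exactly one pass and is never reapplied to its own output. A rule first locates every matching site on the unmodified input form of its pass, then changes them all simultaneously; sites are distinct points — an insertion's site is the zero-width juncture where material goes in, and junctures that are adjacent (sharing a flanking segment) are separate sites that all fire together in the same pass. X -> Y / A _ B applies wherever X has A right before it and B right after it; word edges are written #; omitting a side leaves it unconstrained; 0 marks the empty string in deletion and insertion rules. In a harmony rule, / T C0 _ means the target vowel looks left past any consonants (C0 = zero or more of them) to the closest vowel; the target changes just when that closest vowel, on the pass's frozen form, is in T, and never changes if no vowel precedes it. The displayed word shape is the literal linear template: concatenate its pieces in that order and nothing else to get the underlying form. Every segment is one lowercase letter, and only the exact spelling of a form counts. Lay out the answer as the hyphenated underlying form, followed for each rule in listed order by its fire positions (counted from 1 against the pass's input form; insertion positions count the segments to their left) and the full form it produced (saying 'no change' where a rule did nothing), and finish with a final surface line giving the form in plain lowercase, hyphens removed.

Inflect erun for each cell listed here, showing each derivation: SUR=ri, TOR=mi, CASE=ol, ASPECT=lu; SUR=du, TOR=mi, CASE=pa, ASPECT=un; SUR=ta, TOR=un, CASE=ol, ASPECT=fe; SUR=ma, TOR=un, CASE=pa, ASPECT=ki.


cell SUR=ri, TOR=mi, CASE=ol, ASPECT=lu:
underlying: erun-ve-a-ve-p
1. e -> o, i -> u / B C0 _: fires at position(s) 6, 9: erunvoavop
2. e -> o, i -> u / B C0 _: no change
3. f -> v, p -> b, s -> z, t -> d / _ Z: no change
4. f -> v, k -> g, p -> b, t -> d / V _ V: no change
surface: erunvoavop

cell SUR=du, TOR=mi, CASE=pa, ASPECT=un:
underlying: erun-ve-fv-zep-s
1. e -> o, i -> u / B C0 _: fires at position(s) 6: erunvofvzeps
2. e -> o, i -> u / B C0 _: fires at position(s) 10: erunvofvzops
3. f -> v, p -> b, s -> z, t -> d / _ Z: fires at position(s) 7: erunvovvzops
4. f -> v, k -> g, p -> b, t -> d / V _ V: no change
surface: erunvovvzops

cell SUR=ta, TOR=un, CASE=ol, ASPECT=fe:
underlying: erun-dap-a-mi-du
1. e -> o, i -> u / B C0 _: fires at position(s) 10: erundapamudu
2. e -> o, i -> u / B C0 _: no change
3. f -> v, p -> b, s -> z, t -> d / _ Z: no change
4. f -> v, k -> g, p -> b, t -> d / V _ V: fires at position(s) 7: erundabamudu
surface: erundabamudu

cell SUR=ma, TOR=un, CASE=pa, ASPECT=ki:
underlying: erun-dap-fv-ba-d
1. e -> o, i -> u / B C0 _: no change
2. e -> o, i -> u / B C0 _: no change
3. f -> v, p -> b, s -> z, t -> d / _ Z: fires at position(s) 8: erundapvvbad
4. f -> v, k -> g, p -> b, t -> d / V _ V: no change
surface: erundapvvbad


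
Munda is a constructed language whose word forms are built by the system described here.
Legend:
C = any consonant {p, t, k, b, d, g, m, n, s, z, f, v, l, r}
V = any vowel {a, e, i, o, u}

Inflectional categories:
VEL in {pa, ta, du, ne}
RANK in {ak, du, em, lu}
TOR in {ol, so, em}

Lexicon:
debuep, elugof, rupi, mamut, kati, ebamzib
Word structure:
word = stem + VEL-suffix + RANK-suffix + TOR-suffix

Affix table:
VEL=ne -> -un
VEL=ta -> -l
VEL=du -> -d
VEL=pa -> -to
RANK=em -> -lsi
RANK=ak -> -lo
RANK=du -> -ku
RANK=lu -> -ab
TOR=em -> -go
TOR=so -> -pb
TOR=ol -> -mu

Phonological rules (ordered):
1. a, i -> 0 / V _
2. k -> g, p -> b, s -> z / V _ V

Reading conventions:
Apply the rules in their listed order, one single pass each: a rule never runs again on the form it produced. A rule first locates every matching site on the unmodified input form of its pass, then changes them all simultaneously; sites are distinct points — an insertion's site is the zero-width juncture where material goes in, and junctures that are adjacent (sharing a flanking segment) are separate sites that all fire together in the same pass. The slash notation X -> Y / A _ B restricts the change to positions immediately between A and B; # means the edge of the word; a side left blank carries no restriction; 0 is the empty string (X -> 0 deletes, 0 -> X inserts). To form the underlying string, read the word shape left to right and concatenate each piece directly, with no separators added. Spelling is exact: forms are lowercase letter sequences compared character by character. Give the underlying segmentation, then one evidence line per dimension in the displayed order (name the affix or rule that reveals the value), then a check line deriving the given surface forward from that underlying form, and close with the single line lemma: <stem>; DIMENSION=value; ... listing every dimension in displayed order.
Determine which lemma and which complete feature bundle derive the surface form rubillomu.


underlying: rupi-l-lo-mu
VEL=ta - signalled by the affix -l
RANK=ak - signalled by the affix -lo
TOR=ol - signalled by the affix -mu
check: rupillomu -> rupillomu -> rubillomu
lemma: rupi; VEL=ta; RANK=ak; TOR=ol


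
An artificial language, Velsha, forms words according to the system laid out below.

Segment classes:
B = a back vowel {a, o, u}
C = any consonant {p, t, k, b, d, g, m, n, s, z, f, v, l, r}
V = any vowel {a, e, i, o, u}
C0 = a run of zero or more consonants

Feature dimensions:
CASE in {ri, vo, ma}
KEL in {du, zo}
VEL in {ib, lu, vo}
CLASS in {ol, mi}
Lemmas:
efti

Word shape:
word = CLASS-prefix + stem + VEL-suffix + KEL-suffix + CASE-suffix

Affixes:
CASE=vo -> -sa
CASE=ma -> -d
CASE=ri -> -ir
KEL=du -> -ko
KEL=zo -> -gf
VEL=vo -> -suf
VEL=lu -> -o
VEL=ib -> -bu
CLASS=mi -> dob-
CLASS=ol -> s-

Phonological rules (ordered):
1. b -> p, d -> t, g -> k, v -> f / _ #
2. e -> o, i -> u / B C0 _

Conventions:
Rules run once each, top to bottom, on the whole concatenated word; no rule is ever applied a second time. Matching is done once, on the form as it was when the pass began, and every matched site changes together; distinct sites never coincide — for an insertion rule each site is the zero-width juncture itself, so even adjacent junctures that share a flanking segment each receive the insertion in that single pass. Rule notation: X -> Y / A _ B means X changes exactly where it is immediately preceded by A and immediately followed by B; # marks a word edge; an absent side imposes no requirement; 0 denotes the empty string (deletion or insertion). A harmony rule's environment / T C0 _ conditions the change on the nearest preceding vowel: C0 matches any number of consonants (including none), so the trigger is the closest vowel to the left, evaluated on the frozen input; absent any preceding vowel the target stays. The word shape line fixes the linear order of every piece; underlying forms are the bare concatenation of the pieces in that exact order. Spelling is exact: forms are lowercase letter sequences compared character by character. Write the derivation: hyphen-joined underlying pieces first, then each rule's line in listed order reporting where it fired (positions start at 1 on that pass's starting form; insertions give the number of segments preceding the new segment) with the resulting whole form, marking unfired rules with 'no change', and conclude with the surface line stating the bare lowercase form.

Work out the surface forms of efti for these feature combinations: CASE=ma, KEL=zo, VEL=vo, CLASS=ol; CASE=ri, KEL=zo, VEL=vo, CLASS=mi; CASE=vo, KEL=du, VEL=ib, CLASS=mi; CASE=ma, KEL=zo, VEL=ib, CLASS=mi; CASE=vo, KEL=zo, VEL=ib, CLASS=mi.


cell CASE=ma, KEL=zo, VEL=vo, CLASS=ol:
underlying: s-efti-suf-gf-d
1. b -> p, d -> t, g -> k, v -> f / _ #: fires at position(s) 11: seftisufgft
2. e -> o, i -> u / B C0 _: no change
surface: seftisufgft

cell CASE=ri, KEL=zo, VEL=vo, CLASS=mi:
underlying: dob-efti-suf-gf-ir
1. b -> p, d -> t, g -> k, v -> f / _ #: no change
2. e -> o, i -> u / B C0 _: fires at position(s) 4, 13: doboftisufgfur
surface: doboftisufgfur

cell CASE=vo, KEL=du, VEL=ib, CLASS=mi:
underlying: dob-efti-bu-ko-sa
1. b -> p, d -> t, g -> k, v -> f / _ #: no change
2. e -> o, i -> u / B C0 _: fires at position(s) 4: doboftibukosa
surface: doboftibukosa

cell CASE=ma, KEL=zo, VEL=ib, CLASS=mi:
underlying: dob-efti-bu-gf-d
1. b -> p, d -> t, g -> k, v -> f / _ #: fires at position(s) 12: dobeftibugft
2. e -> o, i -> u / B C0 _: fires at position(s) 4: doboftibugft
surface: doboftibugft

cell CASE=vo, KEL=zo, VEL=ib, CLASS=mi:
underlying: dob-efti-bu-gf-sa
1. b -> p, d -> t, g -> k, v -> f / _ #: no change
2. e -> o, i -> u / B C0 _: fires at position(s) 4: doboftibugfsa
surface: doboftibugfsa


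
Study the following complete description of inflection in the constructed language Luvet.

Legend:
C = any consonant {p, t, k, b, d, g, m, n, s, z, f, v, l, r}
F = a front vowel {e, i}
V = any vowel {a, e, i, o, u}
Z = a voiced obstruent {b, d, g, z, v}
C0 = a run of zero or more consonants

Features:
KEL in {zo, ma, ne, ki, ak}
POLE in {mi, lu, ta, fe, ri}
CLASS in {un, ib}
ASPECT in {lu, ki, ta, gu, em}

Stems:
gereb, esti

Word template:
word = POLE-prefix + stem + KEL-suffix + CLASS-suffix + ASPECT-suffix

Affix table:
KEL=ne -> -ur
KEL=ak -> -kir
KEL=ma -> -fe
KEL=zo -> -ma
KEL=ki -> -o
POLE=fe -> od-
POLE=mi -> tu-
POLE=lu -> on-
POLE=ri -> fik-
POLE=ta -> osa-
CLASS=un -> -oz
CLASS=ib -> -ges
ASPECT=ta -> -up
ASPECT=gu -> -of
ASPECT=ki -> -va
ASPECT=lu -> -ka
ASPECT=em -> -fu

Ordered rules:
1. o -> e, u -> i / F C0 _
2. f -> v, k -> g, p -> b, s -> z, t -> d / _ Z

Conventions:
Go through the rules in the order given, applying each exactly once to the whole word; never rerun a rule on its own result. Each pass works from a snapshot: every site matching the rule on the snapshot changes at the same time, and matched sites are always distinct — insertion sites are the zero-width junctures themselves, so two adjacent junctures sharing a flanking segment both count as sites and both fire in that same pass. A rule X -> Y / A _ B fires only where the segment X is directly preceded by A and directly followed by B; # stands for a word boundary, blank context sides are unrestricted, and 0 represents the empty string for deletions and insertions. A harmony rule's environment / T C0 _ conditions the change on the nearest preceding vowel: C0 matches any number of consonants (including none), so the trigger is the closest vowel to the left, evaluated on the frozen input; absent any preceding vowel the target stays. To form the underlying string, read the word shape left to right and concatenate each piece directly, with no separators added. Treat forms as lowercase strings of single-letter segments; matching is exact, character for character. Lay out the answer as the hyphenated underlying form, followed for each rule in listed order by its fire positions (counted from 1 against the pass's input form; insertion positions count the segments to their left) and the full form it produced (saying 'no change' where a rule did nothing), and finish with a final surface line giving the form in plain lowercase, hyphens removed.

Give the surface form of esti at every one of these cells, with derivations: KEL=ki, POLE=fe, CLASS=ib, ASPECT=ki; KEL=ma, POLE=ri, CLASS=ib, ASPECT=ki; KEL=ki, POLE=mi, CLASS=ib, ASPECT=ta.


cell KEL=ki, POLE=fe, CLASS=ib, ASPECT=ki:
underlying: od-esti-o-ges-va
1. o -> e, u -> i / F C0 _: fires at position(s) 7: odestiegesva
2. f -> v, k -> g, p -> b, s -> z, t -> d / _ Z: fires at position(s) 10: odestiegezva
surface: odestiegezva

cell KEL=ma, POLE=ri, CLASS=ib, ASPECT=ki:
underlying: fik-esti-fe-ges-va
1. o -> e, u -> i / F C0 _: no change
2. f -> v, k -> g, p -> b, s -> z, t -> d / _ Z: fires at position(s) 12: fikestifegezva
surface: fikestifegezva

cell KEL=ki, POLE=mi, CLASS=ib, ASPECT=ta:
underlying: tu-esti-o-ges-up
1. o -> e, u -> i / F C0 _: fires at position(s) 7, 11: tuestiegesip
2. f -> v, k -> g, p -> b, s -> z, t -> d / _ Z: no change
surface: tuestiegesip


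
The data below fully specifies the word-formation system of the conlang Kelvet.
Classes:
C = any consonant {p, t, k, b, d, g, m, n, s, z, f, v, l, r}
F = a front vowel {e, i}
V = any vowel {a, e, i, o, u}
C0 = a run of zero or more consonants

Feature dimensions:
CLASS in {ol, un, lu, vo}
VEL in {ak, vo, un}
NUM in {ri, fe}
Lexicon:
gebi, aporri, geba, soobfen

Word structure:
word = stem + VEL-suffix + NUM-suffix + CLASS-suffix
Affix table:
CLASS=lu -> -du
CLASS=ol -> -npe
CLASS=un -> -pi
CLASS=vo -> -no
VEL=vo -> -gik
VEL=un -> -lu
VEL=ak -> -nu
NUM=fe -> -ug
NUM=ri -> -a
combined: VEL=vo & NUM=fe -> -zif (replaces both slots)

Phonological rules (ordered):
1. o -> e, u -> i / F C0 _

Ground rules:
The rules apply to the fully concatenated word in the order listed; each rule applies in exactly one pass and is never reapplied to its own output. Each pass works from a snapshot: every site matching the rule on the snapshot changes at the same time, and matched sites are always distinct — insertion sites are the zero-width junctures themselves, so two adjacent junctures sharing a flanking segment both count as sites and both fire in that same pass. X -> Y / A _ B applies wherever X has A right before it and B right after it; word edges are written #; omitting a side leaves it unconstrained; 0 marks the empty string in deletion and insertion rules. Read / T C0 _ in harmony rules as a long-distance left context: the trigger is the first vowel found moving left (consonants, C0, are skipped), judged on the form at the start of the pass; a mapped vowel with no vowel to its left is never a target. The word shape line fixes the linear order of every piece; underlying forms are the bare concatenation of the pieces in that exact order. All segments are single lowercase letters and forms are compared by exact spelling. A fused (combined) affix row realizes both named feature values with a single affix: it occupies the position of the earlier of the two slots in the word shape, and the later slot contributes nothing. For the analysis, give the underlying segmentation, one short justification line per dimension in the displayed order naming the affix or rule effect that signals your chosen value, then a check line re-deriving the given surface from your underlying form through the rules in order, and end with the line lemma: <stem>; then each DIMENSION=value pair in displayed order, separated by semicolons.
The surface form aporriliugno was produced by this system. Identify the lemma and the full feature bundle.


underlying: aporri-lu-ug-no
CLASS=vo - signalled by the affix -no
VEL=un - signalled by the affix -lu
NUM=fe - signalled by the affix -ug
check: aporriluugno -> aporriliugno
lemma: aporri; CLASS=vo; VEL=un; NUM=fe


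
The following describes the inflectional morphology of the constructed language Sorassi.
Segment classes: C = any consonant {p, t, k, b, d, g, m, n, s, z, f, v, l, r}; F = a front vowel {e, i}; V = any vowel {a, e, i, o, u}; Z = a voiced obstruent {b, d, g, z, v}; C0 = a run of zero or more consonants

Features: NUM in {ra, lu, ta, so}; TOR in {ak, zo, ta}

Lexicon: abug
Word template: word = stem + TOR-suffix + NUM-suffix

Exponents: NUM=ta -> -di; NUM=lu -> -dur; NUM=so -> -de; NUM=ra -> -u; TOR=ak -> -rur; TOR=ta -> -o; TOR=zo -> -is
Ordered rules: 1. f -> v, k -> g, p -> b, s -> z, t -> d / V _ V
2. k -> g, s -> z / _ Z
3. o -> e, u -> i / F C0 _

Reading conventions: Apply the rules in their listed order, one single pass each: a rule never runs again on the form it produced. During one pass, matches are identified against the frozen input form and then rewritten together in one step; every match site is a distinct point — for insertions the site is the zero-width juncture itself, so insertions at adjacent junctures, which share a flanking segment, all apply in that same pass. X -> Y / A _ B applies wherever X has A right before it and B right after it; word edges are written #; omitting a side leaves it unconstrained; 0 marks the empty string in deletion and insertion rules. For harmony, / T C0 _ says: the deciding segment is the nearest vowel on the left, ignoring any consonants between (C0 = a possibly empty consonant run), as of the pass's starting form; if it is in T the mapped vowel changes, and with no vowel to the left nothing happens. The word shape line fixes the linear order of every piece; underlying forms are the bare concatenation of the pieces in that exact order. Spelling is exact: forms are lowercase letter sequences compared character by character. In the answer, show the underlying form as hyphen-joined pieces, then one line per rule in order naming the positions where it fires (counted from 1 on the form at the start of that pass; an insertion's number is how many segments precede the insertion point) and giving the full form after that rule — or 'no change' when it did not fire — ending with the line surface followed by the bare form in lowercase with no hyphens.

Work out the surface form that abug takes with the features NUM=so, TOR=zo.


underlying: abug-is-de
1. f -> v, k -> g, p -> b, s -> z, t -> d / V _ V: no change
2. k -> g, s -> z / _ Z: fires at position(s) 6: abugizde
3. o -> e, u -> i / F C0 _: no change
surface: abugizde


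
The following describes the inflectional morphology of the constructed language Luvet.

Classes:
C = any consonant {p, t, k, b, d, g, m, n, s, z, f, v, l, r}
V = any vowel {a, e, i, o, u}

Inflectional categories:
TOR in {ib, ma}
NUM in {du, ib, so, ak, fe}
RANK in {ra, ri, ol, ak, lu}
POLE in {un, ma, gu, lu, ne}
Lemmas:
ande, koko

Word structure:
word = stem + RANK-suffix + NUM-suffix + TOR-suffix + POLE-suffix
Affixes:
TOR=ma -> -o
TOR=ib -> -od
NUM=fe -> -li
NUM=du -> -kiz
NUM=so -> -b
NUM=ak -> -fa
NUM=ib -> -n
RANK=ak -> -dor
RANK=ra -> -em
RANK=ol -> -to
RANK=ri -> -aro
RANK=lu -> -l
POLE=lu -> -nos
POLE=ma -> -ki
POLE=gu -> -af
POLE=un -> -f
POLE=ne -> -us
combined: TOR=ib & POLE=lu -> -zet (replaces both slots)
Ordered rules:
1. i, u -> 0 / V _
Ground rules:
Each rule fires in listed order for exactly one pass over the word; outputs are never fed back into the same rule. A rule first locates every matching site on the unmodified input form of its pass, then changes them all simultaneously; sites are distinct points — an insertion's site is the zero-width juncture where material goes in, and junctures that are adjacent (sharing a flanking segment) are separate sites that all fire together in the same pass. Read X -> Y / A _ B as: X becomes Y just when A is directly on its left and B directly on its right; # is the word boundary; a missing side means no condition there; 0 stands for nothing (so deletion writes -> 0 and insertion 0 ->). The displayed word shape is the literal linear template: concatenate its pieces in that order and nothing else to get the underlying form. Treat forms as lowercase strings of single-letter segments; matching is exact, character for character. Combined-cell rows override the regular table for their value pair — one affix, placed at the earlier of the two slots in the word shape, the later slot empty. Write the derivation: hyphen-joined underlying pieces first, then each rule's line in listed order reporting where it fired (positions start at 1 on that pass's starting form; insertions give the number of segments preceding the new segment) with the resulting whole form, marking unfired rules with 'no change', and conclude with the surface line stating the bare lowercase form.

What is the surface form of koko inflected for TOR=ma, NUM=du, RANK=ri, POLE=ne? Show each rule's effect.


underlying: koko-aro-kiz-o-us
1. i, u -> 0 / V _: fires at position(s) 12: kokoarokizos
surface: kokoarokizos


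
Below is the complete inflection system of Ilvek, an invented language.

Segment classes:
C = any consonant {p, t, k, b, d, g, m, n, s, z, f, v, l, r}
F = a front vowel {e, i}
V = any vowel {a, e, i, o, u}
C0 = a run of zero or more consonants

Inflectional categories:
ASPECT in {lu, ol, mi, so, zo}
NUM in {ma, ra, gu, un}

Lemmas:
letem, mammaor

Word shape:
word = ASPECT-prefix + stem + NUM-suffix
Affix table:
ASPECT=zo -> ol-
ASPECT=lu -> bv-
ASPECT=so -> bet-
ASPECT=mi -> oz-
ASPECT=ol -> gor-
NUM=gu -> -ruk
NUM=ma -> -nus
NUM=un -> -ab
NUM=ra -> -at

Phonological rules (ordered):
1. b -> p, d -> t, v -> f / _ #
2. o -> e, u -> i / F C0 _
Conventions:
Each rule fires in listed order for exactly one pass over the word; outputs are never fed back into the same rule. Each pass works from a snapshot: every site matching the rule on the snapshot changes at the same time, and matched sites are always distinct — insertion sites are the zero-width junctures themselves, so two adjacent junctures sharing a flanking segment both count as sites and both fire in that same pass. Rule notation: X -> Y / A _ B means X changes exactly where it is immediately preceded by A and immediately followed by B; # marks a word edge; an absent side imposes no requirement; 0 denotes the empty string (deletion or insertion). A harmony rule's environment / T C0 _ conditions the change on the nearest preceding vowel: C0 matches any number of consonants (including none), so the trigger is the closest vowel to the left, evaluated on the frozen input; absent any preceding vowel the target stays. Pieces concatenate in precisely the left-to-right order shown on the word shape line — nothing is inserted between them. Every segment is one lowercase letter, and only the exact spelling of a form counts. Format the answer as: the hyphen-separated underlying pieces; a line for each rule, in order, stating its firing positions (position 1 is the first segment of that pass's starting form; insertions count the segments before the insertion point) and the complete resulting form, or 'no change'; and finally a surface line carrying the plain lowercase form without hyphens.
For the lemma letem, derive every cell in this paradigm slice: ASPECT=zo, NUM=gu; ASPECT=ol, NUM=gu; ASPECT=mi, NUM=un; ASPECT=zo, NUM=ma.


cell ASPECT=zo, NUM=gu:
underlying: ol-letem-ruk
1. b -> p, d -> t, v -> f / _ #: no change
2. o -> e, u -> i / F C0 _: fires at position(s) 9: olletemrik
surface: olletemrik

cell ASPECT=ol, NUM=gu:
underlying: gor-letem-ruk
1. b -> p, d -> t, v -> f / _ #: no change
2. o -> e, u -> i / F C0 _: fires at position(s) 10: gorletemrik
surface: gorletemrik

cell ASPECT=mi, NUM=un:
underlying: oz-letem-ab
1. b -> p, d -> t, v -> f / _ #: fires at position(s) 9: ozletemap
2. o -> e, u -> i / F C0 _: no change
surface: ozletemap

cell ASPECT=zo, NUM=ma:
underlying: ol-letem-nus
1. b -> p, d -> t, v -> f / _ #: no change
2. o -> e, u -> i / F C0 _: fires at position(s) 9: olletemnis
surface: olletemnis


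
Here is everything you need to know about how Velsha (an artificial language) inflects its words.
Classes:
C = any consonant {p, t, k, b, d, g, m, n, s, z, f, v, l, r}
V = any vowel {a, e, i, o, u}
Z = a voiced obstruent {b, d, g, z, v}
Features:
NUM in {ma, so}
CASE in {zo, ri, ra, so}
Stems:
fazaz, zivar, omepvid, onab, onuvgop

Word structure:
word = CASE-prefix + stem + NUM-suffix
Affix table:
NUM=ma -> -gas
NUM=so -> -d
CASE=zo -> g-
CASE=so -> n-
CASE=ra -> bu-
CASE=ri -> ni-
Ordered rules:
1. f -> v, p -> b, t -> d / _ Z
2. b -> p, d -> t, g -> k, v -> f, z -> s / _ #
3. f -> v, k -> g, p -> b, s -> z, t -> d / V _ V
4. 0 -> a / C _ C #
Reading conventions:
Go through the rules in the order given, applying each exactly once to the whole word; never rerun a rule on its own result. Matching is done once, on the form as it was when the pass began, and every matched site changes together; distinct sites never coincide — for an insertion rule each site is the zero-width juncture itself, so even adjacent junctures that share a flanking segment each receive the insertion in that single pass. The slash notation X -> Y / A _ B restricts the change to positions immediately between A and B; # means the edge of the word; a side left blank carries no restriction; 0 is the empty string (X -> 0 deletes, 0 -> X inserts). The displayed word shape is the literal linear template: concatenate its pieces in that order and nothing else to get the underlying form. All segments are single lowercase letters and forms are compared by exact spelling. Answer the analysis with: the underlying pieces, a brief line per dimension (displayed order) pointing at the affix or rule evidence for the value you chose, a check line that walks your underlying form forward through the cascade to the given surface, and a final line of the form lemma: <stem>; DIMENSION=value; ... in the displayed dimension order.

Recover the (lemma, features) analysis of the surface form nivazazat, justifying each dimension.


underlying: ni-fazaz-d
NUM=so - signalled by the affix -d
CASE=ri - signalled by the affix ni-
check: nifazazd -> nifazazd -> nifazazt -> nivazazt -> nivazazat
lemma: fazaz; NUM=so; CASE=ri


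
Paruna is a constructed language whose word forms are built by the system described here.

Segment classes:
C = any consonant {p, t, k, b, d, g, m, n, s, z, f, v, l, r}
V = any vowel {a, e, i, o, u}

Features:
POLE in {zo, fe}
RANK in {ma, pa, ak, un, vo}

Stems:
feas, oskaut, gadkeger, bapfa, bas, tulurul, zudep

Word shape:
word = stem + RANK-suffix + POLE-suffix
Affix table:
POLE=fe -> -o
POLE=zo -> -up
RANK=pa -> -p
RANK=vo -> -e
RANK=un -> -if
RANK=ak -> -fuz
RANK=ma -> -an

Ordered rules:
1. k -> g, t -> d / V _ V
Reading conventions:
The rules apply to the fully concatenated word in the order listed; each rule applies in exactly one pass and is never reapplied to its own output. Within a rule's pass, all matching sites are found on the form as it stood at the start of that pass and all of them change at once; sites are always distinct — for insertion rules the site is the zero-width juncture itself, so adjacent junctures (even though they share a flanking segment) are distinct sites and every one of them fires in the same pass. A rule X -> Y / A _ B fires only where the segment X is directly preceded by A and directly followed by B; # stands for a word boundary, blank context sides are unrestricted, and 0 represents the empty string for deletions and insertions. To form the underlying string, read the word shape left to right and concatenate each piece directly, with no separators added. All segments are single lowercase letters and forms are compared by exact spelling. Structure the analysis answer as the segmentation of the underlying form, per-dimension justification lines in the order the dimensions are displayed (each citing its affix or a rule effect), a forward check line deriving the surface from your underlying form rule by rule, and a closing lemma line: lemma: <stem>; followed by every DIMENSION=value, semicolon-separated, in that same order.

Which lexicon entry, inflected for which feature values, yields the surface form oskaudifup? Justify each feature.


underlying: oskaut-if-up
POLE=zo - signalled by the affix -up
RANK=un - signalled by the affix -if
check: oskautifup -> oskaudifup
lemma: oskaut; POLE=zo; RANK=un


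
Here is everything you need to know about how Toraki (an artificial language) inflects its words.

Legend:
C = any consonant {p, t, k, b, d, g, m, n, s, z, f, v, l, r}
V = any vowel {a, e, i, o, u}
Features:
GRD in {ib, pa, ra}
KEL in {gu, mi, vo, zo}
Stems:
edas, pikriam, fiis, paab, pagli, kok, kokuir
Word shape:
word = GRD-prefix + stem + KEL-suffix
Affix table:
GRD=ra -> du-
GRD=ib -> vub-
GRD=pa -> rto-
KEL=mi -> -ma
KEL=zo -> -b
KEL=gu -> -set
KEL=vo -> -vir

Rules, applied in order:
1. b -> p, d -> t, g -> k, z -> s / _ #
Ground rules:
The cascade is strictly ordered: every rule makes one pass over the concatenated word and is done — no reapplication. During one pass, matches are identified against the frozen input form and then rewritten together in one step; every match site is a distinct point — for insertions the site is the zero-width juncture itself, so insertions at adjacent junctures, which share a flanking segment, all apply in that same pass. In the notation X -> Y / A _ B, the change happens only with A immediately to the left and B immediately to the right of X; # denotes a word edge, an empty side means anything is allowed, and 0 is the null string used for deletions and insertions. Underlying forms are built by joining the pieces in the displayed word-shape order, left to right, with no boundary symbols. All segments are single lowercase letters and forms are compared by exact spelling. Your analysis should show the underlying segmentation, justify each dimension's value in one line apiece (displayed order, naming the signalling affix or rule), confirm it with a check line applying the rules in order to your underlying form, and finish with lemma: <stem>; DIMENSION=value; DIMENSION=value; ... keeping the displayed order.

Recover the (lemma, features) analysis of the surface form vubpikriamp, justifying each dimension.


underlying: vub-pikriam-b
GRD=ib - signalled by the affix vub-
KEL=zo - signalled by the affix -b
check: vubpikriamb -> vubpikriamp
lemma: pikriam; GRD=ib; KEL=zo


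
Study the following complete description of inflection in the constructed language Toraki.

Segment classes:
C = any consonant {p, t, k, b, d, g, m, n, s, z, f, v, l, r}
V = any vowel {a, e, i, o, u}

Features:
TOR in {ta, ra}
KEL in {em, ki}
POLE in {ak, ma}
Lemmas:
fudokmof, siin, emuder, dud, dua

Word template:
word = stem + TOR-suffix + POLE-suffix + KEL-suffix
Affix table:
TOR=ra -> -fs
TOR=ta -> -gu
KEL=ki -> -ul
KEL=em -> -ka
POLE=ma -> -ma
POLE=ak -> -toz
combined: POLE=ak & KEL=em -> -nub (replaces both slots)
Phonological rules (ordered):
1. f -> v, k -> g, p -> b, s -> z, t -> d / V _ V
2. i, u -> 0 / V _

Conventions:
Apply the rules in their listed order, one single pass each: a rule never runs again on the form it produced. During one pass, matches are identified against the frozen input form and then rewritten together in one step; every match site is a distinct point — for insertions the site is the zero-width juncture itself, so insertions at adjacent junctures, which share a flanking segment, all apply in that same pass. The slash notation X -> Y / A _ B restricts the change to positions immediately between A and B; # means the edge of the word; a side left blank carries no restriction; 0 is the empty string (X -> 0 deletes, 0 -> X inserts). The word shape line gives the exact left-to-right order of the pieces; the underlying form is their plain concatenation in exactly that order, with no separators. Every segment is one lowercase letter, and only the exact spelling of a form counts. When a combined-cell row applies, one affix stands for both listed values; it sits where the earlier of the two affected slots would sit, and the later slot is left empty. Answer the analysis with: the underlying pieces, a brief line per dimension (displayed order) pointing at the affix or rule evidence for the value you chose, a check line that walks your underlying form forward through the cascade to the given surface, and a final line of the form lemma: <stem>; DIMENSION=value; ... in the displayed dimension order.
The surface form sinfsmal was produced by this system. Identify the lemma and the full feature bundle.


underlying: siin-fs-ma-ul
TOR=ra - signalled by the affix -fs
KEL=ki - signalled by the affix -ul
POLE=ma - signalled by the affix -ma
check: siinfsmaul -> siinfsmaul -> sinfsmal
lemma: siin; TOR=ra; KEL=ki; POLE=ma


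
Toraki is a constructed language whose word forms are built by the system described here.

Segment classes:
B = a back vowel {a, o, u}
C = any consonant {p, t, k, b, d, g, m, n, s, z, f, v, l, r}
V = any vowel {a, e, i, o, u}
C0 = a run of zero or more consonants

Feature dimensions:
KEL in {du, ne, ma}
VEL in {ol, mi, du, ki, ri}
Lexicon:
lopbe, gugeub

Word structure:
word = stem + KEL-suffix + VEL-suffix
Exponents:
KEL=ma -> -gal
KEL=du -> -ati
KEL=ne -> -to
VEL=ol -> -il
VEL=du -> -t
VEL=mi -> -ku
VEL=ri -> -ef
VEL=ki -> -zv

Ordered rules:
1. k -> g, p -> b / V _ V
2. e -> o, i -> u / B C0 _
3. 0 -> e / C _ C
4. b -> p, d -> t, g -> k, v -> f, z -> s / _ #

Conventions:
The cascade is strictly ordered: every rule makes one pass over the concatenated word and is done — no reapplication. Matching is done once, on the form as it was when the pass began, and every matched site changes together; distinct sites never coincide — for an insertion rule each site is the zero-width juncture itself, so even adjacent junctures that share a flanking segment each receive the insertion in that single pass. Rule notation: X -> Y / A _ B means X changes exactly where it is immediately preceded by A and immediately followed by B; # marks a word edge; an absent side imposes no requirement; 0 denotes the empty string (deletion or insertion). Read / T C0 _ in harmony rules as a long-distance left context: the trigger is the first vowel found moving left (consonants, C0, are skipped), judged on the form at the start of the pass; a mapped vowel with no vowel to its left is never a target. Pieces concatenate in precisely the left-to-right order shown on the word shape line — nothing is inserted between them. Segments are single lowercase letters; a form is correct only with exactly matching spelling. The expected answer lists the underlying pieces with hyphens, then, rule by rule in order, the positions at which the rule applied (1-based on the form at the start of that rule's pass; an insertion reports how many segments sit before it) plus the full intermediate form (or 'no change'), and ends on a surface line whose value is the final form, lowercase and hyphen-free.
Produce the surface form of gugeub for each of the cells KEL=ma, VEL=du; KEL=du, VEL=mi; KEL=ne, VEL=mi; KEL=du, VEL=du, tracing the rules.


cell KEL=ma, VEL=du:
underlying: gugeub-gal-t
1. k -> g, p -> b / V _ V: no change
2. e -> o, i -> u / B C0 _: fires at position(s) 4: gugoubgalt
3. 0 -> e / C _ C: inserts after position(s) 6, 9: gugoubegalet
4. b -> p, d -> t, g -> k, v -> f, z -> s / _ #: no change
surface: gugoubegalet

cell KEL=du, VEL=mi:
underlying: gugeub-ati-ku
1. k -> g, p -> b / V _ V: fires at position(s) 10: gugeubatigu
2. e -> o, i -> u / B C0 _: fires at position(s) 4, 9: gugoubatugu
3. 0 -> e / C _ C: no change
4. b -> p, d -> t, g -> k, v -> f, z -> s / _ #: no change
surface: gugoubatugu

cell KEL=ne, VEL=mi:
underlying: gugeub-to-ku
1. k -> g, p -> b / V _ V: fires at position(s) 9: gugeubtogu
2. e -> o, i -> u / B C0 _: fires at position(s) 4: gugoubtogu
3. 0 -> e / C _ C: inserts after position(s) 6: gugoubetogu
4. b -> p, d -> t, g -> k, v -> f, z -> s / _ #: no change
surface: gugoubetogu

cell KEL=du, VEL=du:
underlying: gugeub-ati-t
1. k -> g, p -> b / V _ V: no change
2. e -> o, i -> u / B C0 _: fires at position(s) 4, 9: gugoubatut
3. 0 -> e / C _ C: no change
4. b -> p, d -> t, g -> k, v -> f, z -> s / _ #: no change
surface: gugoubatut
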